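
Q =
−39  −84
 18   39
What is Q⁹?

tr Q = 0 and det Q = −9, so the characteristic polynomial is λ² − (0)λ + (−9) with roots 3 and −3.
Eigenvectors give P = [[−2, 7], [1, −3]] with P⁻¹ = [[3, 7], [1, 2]], and Q = P·diag(3, −3)·P⁻¹.
Then Q⁹ = P·diag(19683, −19683)·P⁻¹ = [[−39366, −137781], [19683, 59049]] · [[3, 7], [1, 2]] = [[−255879, −551124], [118098, 255879]].

[[−255879, −551124], [118098, 255879]]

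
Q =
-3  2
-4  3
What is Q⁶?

[[1, 0], [0, 1]]

Q² = I (check: tr Q = 0 and det Q = -1), so Q⁶ = I since 6 is even.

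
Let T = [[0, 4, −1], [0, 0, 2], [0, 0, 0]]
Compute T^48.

[[0, 0, 0], [0, 0, 0], [0, 0, 0]]

T is strictly triangular, hence nilpotent: T^3 = 0, so T^48 = 0.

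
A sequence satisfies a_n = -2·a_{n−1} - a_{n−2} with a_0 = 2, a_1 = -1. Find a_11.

With companion matrix C = [[-2, -1], [1, 0]], [a_n, a_{n−1}]ᵀ = C·[a_{n−1}, a_{n−2}]ᵀ, so [a_11, a_10]ᵀ = C¹⁰·[a_1, a_0]ᵀ.
C¹⁰ = [[11, 10], [-10, -9]], giving [a_11, a_10]ᵀ = [[9], [-8]].

9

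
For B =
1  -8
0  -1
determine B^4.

B² = I (check: tr B = 0 and det B = -1), so B^4 = I since 4 is even.

[[1, 0], [0, 1]]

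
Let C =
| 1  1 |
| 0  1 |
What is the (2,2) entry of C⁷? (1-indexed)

1

C = I + N where N = [[0, 1], [0, 0]] is strictly upper-triangular, so N² = 0.
(I + N)⁷ = I + 7·N = [[1, 7], [0, 1]].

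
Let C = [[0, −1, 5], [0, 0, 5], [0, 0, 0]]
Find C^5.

[[0, 0, 0], [0, 0, 0], [0, 0, 0]]

C is strictly triangular, hence nilpotent: C^3 = 0, so C^5 = 0.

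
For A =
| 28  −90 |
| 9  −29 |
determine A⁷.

[[1162, −3870], [387, −1289]]

tr A = −1 and det A = −2, so the characteristic polynomial is λ² − (−1)λ + (−2) with roots −2 and 1.
Eigenvectors give P = [[3, 10], [1, 3]] with P⁻¹ = [[−3, 10], [1, −3]], and A = P·diag(−2, 1)·P⁻¹.
Then A⁷ = P·diag(−128, 1)·P⁻¹ = [[−384, 10], [−128, 3]] · [[−3, 10], [1, −3]] = [[1162, −3870], [387, −1289]].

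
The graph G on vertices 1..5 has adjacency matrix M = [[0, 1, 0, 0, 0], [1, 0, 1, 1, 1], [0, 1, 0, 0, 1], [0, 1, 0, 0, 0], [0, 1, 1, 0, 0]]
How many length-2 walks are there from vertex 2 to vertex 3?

1

The number of length-2 walks from vertex 2 to vertex 3 is entry (2,3) of M², where M is the adjacency matrix.
M² = [[1, 0, 1, 1, 1], [0, 4, 1, 0, 1], [1, 1, 2, 1, 1], [1, 0, 1, 1, 1], [1, 1, 1, 1, 2]]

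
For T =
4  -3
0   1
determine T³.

T² = [[16, -15], [0, 1]]
T³ = [[64, -63], [0, 1]]

[[64, -63], [0, 1]]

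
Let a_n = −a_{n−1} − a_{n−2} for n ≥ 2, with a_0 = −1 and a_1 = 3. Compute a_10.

With companion matrix B = [[−1, −1], [1, 0]], [a_n, a_{n−1}]ᵀ = B·[a_{n−1}, a_{n−2}]ᵀ, so [a_10, a_9]ᵀ = B⁹·[a_1, a_0]ᵀ.
B⁹ = [[1, 0], [0, 1]], giving [a_10, a_9]ᵀ = [[3], [−1]].

3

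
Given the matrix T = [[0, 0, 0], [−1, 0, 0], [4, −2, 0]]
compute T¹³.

[[0, 0, 0], [0, 0, 0], [0, 0, 0]]

T is strictly triangular, hence nilpotent: T³ = 0, so T¹³ = 0.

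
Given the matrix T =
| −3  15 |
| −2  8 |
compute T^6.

[[−3261, 9975], [−1330, 4054]]

tr T = 5 and det T = 6, so the characteristic polynomial is λ² − (5)λ + (6) with roots 3 and 2.
Eigenvectors give P = [[5, −3], [2, −1]] with P⁻¹ = [[−1, 3], [−2, 5]], and T = P·diag(3, 2)·P⁻¹.
Then T^6 = P·diag(729, 64)·P⁻¹ = [[3645, −192], [1458, −64]] · [[−1, 3], [−2, 5]] = [[−3261, 9975], [−1330, 4054]].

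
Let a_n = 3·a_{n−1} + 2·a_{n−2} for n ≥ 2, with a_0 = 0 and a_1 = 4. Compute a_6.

1980

With companion matrix A = [[3, 2], [1, 0]], [a_n, a_{n−1}]ᵀ = A·[a_{n−1}, a_{n−2}]ᵀ, so [a_6, a_5]ᵀ = A^5·[a_1, a_0]ᵀ.
A^5 = [[495, 278], [139, 78]], giving [a_6, a_5]ᵀ = [[1980], [556]].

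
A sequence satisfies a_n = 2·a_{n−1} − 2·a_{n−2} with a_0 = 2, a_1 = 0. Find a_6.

16

With companion matrix Q = [[2, −2], [1, 0]], [a_n, a_{n−1}]ᵀ = Q·[a_{n−1}, a_{n−2}]ᵀ, so [a_6, a_5]ᵀ = Q⁵·[a_1, a_0]ᵀ.
Q⁵ = [[−8, 8], [−4, 0]], giving [a_6, a_5]ᵀ = [[16], [0]].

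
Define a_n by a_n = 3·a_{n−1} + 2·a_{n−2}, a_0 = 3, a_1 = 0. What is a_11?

477882

With companion matrix B = [[3, 2], [1, 0]], [a_n, a_{n−1}]ᵀ = B·[a_{n−1}, a_{n−2}]ᵀ, so [a_11, a_10]ᵀ = B^10·[a_1, a_0]ᵀ.
B^10 = [[283667, 159294], [79647, 44726]], giving [a_11, a_10]ᵀ = [[477882], [134178]].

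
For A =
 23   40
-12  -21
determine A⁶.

tr A = 2 and det A = -3, so the characteristic polynomial is λ² − (2)λ + (-3) with roots 3 and -1.
Eigenvectors give P = [[-2, -5], [1, 3]] with P⁻¹ = [[-3, -5], [1, 2]], and A = P·diag(3, -1)·P⁻¹.
Then A⁶ = P·diag(729, 1)·P⁻¹ = [[-1458, -5], [729, 3]] · [[-3, -5], [1, 2]] = [[4369, 7280], [-2184, -3639]].

[[4369, 7280], [-2184, -3639]]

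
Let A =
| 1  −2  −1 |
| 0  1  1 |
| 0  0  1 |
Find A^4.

A = I + N where N = [[0, −2, −1], [0, 0, 1], [0, 0, 0]] is strictly upper-triangular, so N^3 = 0.
(I + N)^4 = I + 4·N + 6·N^2 = [[1, −8, −16], [0, 1, 4], [0, 0, 1]].

[[1, −8, −16], [0, 1, 4], [0, 0, 1]]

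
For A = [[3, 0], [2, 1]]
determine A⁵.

[[243, 0], [242, 1]]

tr A = 4 and det A = 3, so the characteristic polynomial is λ² − (4)λ + (3) with roots 1 and 3.
Eigenvectors give P = [[0, −1], [−1, −1]] with P⁻¹ = [[1, −1], [−1, 0]], and A = P·diag(1, 3)·P⁻¹.
Then A⁵ = P·diag(1, 243)·P⁻¹ = [[0, −243], [−1, −243]] · [[1, −1], [−1, 0]] = [[243, 0], [242, 1]].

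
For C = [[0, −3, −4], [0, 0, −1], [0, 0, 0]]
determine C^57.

C is strictly triangular, hence nilpotent: C^3 = 0, so C^57 = 0.

[[0, 0, 0], [0, 0, 0], [0, 0, 0]]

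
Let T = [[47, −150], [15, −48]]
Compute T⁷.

tr T = −1 and det T = −6, so the characteristic polynomial is λ² − (−1)λ + (−6) with roots −3 and 2.
Eigenvectors give P = [[3, 10], [1, 3]] with P⁻¹ = [[−3, 10], [1, −3]], and T = P·diag(−3, 2)·P⁻¹.
Then T⁷ = P·diag(−2187, 128)·P⁻¹ = [[−6561, 1280], [−2187, 384]] · [[−3, 10], [1, −3]] = [[20963, −69450], [6945, −23022]].

[[20963, −69450], [6945, −23022]]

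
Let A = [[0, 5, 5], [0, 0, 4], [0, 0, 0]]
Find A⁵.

[[0, 0, 0], [0, 0, 0], [0, 0, 0]]

A is strictly triangular, hence nilpotent: A³ = 0, so A⁵ = 0.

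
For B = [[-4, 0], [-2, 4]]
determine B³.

B² = [[16, 0], [0, 16]]
B³ = [[-64, 0], [-32, 64]]

[[-64, 0], [-32, 64]]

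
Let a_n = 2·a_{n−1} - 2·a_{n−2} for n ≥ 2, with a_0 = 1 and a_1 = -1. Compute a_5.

4

With companion matrix B = [[2, -2], [1, 0]], [a_n, a_{n−1}]ᵀ = B·[a_{n−1}, a_{n−2}]ᵀ, so [a_5, a_4]ᵀ = B⁴·[a_1, a_0]ᵀ.
B⁴ = [[-4, 0], [0, -4]], giving [a_5, a_4]ᵀ = [[4], [-4]].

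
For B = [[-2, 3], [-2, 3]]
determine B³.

B² = B (a projection; rank 1, trace 1), so B³ = B.

[[-2, 3], [-2, 3]]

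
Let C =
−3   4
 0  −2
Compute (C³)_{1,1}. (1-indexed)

C² = [[9, −20], [0, 4]]
C³ = [[−27, 76], [0, −8]]

−27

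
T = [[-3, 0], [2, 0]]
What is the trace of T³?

-27

T² = [[9, 0], [-6, 0]]
T³ = [[-27, 0], [18, 0]]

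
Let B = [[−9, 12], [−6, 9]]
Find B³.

tr B = 0 and det B = −9, so the characteristic polynomial is λ² − (0)λ + (−9) with roots −3 and 3.
Eigenvectors give P = [[−2, −1], [−1, −1]] with P⁻¹ = [[−1, 1], [1, −2]], and B = P·diag(−3, 3)·P⁻¹.
Then B³ = P·diag(−27, 27)·P⁻¹ = [[54, −27], [27, −27]] · [[−1, 1], [1, −2]] = [[−81, 108], [−54, 81]].

[[−81, 108], [−54, 81]]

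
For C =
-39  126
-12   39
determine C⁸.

[[6561, 0], [0, 6561]]

tr C = 0 and det C = -9, so the characteristic polynomial is λ² − (0)λ + (-9) with roots 3 and -3.
Eigenvectors give P = [[3, 7], [1, 2]] with P⁻¹ = [[-2, 7], [1, -3]], and C = P·diag(3, -3)·P⁻¹.
Then C⁸ = P·diag(6561, 6561)·P⁻¹ = [[19683, 45927], [6561, 13122]] · [[-2, 7], [1, -3]] = [[6561, 0], [0, 6561]].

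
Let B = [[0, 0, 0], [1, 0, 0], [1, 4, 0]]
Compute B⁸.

[[0, 0, 0], [0, 0, 0], [0, 0, 0]]

B is strictly triangular, hence nilpotent: B³ = 0, so B⁸ = 0.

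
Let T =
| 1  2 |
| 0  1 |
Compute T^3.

T = I + N where N = [[0, 2], [0, 0]] is strictly upper-triangular, so N^2 = 0.
(I + N)^3 = I + 3·N = [[1, 6], [0, 1]].

[[1, 6], [0, 1]]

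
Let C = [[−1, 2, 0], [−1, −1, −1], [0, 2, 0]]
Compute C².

[[−1, −4, −2], [2, −3, 1], [−2, −2, −2]]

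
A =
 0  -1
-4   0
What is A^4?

[[16, 0], [0, 16]]

A^2 = [[4, 0], [0, 4]]
A^3 = [[0, -4], [-16, 0]]
A^4 = [[16, 0], [0, 16]]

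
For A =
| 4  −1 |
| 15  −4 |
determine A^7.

[[4, −1], [15, −4]]

A² = I (check: tr A = 0 and det A = −1), so A^7 = A since 7 is odd.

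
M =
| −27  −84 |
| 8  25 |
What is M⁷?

tr M = −2 and det M = −3, so the characteristic polynomial is λ² − (−2)λ + (−3) with roots −3 and 1.
Eigenvectors give P = [[7, 3], [−2, −1]] with P⁻¹ = [[1, 3], [−2, −7]], and M = P·diag(−3, 1)·P⁻¹.
Then M⁷ = P·diag(−2187, 1)·P⁻¹ = [[−15309, 3], [4374, −1]] · [[1, 3], [−2, −7]] = [[−15315, −45948], [4376, 13129]].

[[−15315, −45948], [4376, 13129]]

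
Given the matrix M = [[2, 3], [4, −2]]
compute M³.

[[32, 48], [64, −32]]

M² = [[16, 0], [0, 16]]
M³ = [[32, 48], [64, −32]]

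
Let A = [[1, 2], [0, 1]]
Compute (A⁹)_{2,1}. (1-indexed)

A = I + N where N = [[0, 2], [0, 0]] is strictly upper-triangular, so N² = 0.
(I + N)⁹ = I + 9·N = [[1, 18], [0, 1]].

0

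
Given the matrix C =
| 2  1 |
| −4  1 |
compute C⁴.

[[−36, −9], [36, −27]]

C² = [[0, 3], [−12, −3]]
C³ = [[−12, 3], [−12, −15]]
C⁴ = [[−36, −9], [36, −27]]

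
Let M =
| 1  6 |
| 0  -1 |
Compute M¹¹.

[[1, 6], [0, -1]]

M² = I (check: tr M = 0 and det M = -1), so M¹¹ = M since 11 is odd.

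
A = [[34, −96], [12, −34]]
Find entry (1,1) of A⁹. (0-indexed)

−8704

tr A = 0 and det A = −4, so the characteristic polynomial is λ² − (0)λ + (−4) with roots 2 and −2.
Eigenvectors give P = [[3, −8], [1, −3]] with P⁻¹ = [[3, −8], [1, −3]], and A = P·diag(2, −2)·P⁻¹.
Then A⁹ = P·diag(512, −512)·P⁻¹ = [[1536, 4096], [512, 1536]] · [[3, −8], [1, −3]] = [[8704, −24576], [3072, −8704]].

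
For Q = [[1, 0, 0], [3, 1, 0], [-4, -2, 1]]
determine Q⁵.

Q = I + N where N = [[0, 0, 0], [3, 0, 0], [-4, -2, 0]] is strictly lower-triangular, so N³ = 0.
(I + N)⁵ = I + 5·N + 10·N² = [[1, 0, 0], [15, 1, 0], [-80, -10, 1]].

[[1, 0, 0], [15, 1, 0], [-80, -10, 1]]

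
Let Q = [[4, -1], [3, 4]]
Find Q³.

Q² = [[13, -8], [24, 13]]
Q³ = [[28, -45], [135, 28]]

[[28, -45], [135, 28]]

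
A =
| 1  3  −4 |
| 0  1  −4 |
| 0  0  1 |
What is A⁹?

A = I + N where N = [[0, 3, −4], [0, 0, −4], [0, 0, 0]] is strictly upper-triangular, so N³ = 0.
(I + N)⁹ = I + 9·N + 36·N² = [[1, 27, −468], [0, 1, −36], [0, 0, 1]].

[[1, 27, −468], [0, 1, −36], [0, 0, 1]]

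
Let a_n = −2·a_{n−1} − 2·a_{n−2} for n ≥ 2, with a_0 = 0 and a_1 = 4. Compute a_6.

With companion matrix Q = [[−2, −2], [1, 0]], [a_n, a_{n−1}]ᵀ = Q·[a_{n−1}, a_{n−2}]ᵀ, so [a_6, a_5]ᵀ = Q⁵·[a_1, a_0]ᵀ.
Q⁵ = [[8, 8], [−4, 0]], giving [a_6, a_5]ᵀ = [[32], [−16]].

32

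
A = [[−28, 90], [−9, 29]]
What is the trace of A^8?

tr A = 1 and det A = −2, so the characteristic polynomial is λ² − (1)λ + (−2) with roots 2 and −1.
Eigenvectors give P = [[3, 10], [1, 3]] with P⁻¹ = [[−3, 10], [1, −3]], and A = P·diag(2, −1)·P⁻¹.
Then A^8 = P·diag(256, 1)·P⁻¹ = [[768, 10], [256, 3]] · [[−3, 10], [1, −3]] = [[−2294, 7650], [−765, 2551]].

257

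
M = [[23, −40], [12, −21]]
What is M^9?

[[118103, −196840], [59052, −98421]]

tr M = 2 and det M = −3, so the characteristic polynomial is λ² − (2)λ + (−3) with roots 3 and −1.
Eigenvectors give P = [[2, −5], [1, −3]] with P⁻¹ = [[3, −5], [1, −2]], and M = P·diag(3, −1)·P⁻¹.
Then M^9 = P·diag(19683, −1)·P⁻¹ = [[39366, 5], [19683, 3]] · [[3, −5], [1, −2]] = [[118103, −196840], [59052, −98421]].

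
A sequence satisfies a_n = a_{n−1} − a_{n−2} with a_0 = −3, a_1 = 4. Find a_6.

−3

With companion matrix C = [[1, −1], [1, 0]], [a_n, a_{n−1}]ᵀ = C·[a_{n−1}, a_{n−2}]ᵀ, so [a_6, a_5]ᵀ = C⁵·[a_1, a_0]ᵀ.
C⁵ = [[0, 1], [−1, 1]], giving [a_6, a_5]ᵀ = [[−3], [−7]].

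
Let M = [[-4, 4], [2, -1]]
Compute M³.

M² = [[24, -20], [-10, 9]]
M³ = [[-136, 116], [58, -49]]

[[-136, 116], [58, -49]]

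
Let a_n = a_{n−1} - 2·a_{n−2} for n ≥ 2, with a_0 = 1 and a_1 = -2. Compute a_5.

With companion matrix M = [[1, -2], [1, 0]], [a_n, a_{n−1}]ᵀ = M·[a_{n−1}, a_{n−2}]ᵀ, so [a_5, a_4]ᵀ = M⁴·[a_1, a_0]ᵀ.
M⁴ = [[-1, 6], [-3, 2]], giving [a_5, a_4]ᵀ = [[8], [8]].

8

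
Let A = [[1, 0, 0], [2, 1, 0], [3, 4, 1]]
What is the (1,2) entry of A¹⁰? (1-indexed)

0

A = I + N where N = [[0, 0, 0], [2, 0, 0], [3, 4, 0]] is strictly lower-triangular, so N³ = 0.
(I + N)¹⁰ = I + 10·N + 45·N² = [[1, 0, 0], [20, 1, 0], [390, 40, 1]].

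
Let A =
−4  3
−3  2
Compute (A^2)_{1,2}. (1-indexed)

−6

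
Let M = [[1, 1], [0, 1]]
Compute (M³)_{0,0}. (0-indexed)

M = I + N where N = [[0, 1], [0, 0]] is strictly upper-triangular, so N² = 0.
(I + N)³ = I + 3·N = [[1, 3], [0, 1]].

1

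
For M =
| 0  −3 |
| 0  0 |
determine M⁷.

[[0, 0], [0, 0]]

M is strictly triangular, hence nilpotent: M² = 0, so M⁷ = 0.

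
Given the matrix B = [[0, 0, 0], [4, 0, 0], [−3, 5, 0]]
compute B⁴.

B is strictly triangular, hence nilpotent: B³ = 0, so B⁴ = 0.

[[0, 0, 0], [0, 0, 0], [0, 0, 0]]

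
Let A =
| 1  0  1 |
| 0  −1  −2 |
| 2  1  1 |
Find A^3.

[[7, 1, 3], [−4, 1, −2], [6, 1, 5]]

A^2 = [[3, 1, 2], [−4, −1, 0], [4, 0, 1]]
A^3 = [[7, 1, 3], [−4, 1, −2], [6, 1, 5]]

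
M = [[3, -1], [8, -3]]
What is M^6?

M² = I (check: tr M = 0 and det M = -1), so M^6 = I since 6 is even.

[[1, 0], [0, 1]]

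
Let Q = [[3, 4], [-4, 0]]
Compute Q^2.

[[-7, 12], [-12, -16]]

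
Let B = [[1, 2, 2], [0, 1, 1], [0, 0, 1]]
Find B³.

[[1, 6, 12], [0, 1, 3], [0, 0, 1]]

B = I + N where N = [[0, 2, 2], [0, 0, 1], [0, 0, 0]] is strictly upper-triangular, so N³ = 0.
(I + N)³ = I + 3·N + 3·N² = [[1, 6, 12], [0, 1, 3], [0, 0, 1]].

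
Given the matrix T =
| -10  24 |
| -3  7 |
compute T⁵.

tr T = -3 and det T = 2, so the characteristic polynomial is λ² − (-3)λ + (2) with roots -1 and -2.
Eigenvectors give P = [[8, -3], [3, -1]] with P⁻¹ = [[-1, 3], [-3, 8]], and T = P·diag(-1, -2)·P⁻¹.
Then T⁵ = P·diag(-1, -32)·P⁻¹ = [[-8, 96], [-3, 32]] · [[-1, 3], [-3, 8]] = [[-280, 744], [-93, 247]].

[[-280, 744], [-93, 247]]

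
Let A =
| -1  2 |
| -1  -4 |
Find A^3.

tr A = -5 and det A = 6, so the characteristic polynomial is λ² − (-5)λ + (6) with roots -2 and -3.
Eigenvectors give P = [[-2, -1], [1, 1]] with P⁻¹ = [[-1, -1], [1, 2]], and A = P·diag(-2, -3)·P⁻¹.
Then A^3 = P·diag(-8, -27)·P⁻¹ = [[16, 27], [-8, -27]] · [[-1, -1], [1, 2]] = [[11, 38], [-19, -46]].

[[11, 38], [-19, -46]]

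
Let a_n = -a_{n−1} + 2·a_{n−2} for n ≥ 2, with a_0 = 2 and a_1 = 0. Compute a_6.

With companion matrix Q = [[-1, 2], [1, 0]], [a_n, a_{n−1}]ᵀ = Q·[a_{n−1}, a_{n−2}]ᵀ, so [a_6, a_5]ᵀ = Q⁵·[a_1, a_0]ᵀ.
Q⁵ = [[-21, 22], [11, -10]], giving [a_6, a_5]ᵀ = [[44], [-20]].

44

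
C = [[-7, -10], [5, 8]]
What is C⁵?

[[-307, -550], [275, 518]]

tr C = 1 and det C = -6, so the characteristic polynomial is λ² − (1)λ + (-6) with roots -2 and 3.
Eigenvectors give P = [[2, 1], [-1, -1]] with P⁻¹ = [[1, 1], [-1, -2]], and C = P·diag(-2, 3)·P⁻¹.
Then C⁵ = P·diag(-32, 243)·P⁻¹ = [[-64, 243], [32, -243]] · [[1, 1], [-1, -2]] = [[-307, -550], [275, 518]].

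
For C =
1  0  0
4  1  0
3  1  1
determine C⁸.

[[1, 0, 0], [32, 1, 0], [136, 8, 1]]

C = I + N where N = [[0, 0, 0], [4, 0, 0], [3, 1, 0]] is strictly lower-triangular, so N³ = 0.
(I + N)⁸ = I + 8·N + 28·N² = [[1, 0, 0], [32, 1, 0], [136, 8, 1]].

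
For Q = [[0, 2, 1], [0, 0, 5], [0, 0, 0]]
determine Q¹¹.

Q is strictly triangular, hence nilpotent: Q³ = 0, so Q¹¹ = 0.

[[0, 0, 0], [0, 0, 0], [0, 0, 0]]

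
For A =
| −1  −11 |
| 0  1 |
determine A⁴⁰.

[[1, 0], [0, 1]]

A² = I (check: tr A = 0 and det A = −1), so A⁴⁰ = I since 40 is even.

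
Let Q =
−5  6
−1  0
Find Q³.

tr Q = −5 and det Q = 6, so the characteristic polynomial is λ² − (−5)λ + (6) with roots −2 and −3.
Eigenvectors give P = [[−2, 3], [−1, 1]] with P⁻¹ = [[1, −3], [1, −2]], and Q = P·diag(−2, −3)·P⁻¹.
Then Q³ = P·diag(−8, −27)·P⁻¹ = [[16, −81], [8, −27]] · [[1, −3], [1, −2]] = [[−65, 114], [−19, 30]].

[[−65, 114], [−19, 30]]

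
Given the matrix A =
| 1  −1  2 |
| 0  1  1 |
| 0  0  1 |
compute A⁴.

[[1, −4, 2], [0, 1, 4], [0, 0, 1]]

A = I + N where N = [[0, −1, 2], [0, 0, 1], [0, 0, 0]] is strictly upper-triangular, so N³ = 0.
(I + N)⁴ = I + 4·N + 6·N² = [[1, −4, 2], [0, 1, 4], [0, 0, 1]].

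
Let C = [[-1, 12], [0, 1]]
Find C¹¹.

C² = I (check: tr C = 0 and det C = -1), so C¹¹ = C since 11 is odd.

[[-1, 12], [0, 1]]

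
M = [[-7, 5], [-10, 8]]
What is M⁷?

tr M = 1 and det M = -6, so the characteristic polynomial is λ² − (1)λ + (-6) with roots 3 and -2.
Eigenvectors give P = [[-1, 1], [-2, 1]] with P⁻¹ = [[1, -1], [2, -1]], and M = P·diag(3, -2)·P⁻¹.
Then M⁷ = P·diag(2187, -128)·P⁻¹ = [[-2187, -128], [-4374, -128]] · [[1, -1], [2, -1]] = [[-2443, 2315], [-4630, 4502]].

[[-2443, 2315], [-4630, 4502]]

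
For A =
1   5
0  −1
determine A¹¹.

[[1, 5], [0, −1]]

A² = I (check: tr A = 0 and det A = −1), so A¹¹ = A since 11 is odd.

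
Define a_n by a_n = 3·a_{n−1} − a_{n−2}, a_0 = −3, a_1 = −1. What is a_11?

2584

With companion matrix Q = [[3, −1], [1, 0]], [a_n, a_{n−1}]ᵀ = Q·[a_{n−1}, a_{n−2}]ᵀ, so [a_11, a_10]ᵀ = Q^10·[a_1, a_0]ᵀ.
Q^10 = [[17711, −6765], [6765, −2584]], giving [a_11, a_10]ᵀ = [[2584], [987]].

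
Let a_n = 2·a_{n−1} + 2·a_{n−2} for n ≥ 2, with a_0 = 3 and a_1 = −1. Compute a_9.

With companion matrix Q = [[2, 2], [1, 0]], [a_n, a_{n−1}]ᵀ = Q·[a_{n−1}, a_{n−2}]ᵀ, so [a_9, a_8]ᵀ = Q^8·[a_1, a_0]ᵀ.
Q^8 = [[2448, 1792], [896, 656]], giving [a_9, a_8]ᵀ = [[2928], [1072]].

2928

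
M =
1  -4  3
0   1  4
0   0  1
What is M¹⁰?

[[1, -40, -690], [0, 1, 40], [0, 0, 1]]

M = I + N where N = [[0, -4, 3], [0, 0, 4], [0, 0, 0]] is strictly upper-triangular, so N³ = 0.
(I + N)¹⁰ = I + 10·N + 45·N² = [[1, -40, -690], [0, 1, 40], [0, 0, 1]].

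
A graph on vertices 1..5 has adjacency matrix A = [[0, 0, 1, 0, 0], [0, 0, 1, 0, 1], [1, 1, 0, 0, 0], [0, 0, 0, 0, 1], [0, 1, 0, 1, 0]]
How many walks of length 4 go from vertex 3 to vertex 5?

4

The number of length-4 walks from vertex 3 to vertex 5 is entry (3,5) of A^4, where A is the adjacency matrix.
A^2 = [[1, 1, 0, 0, 0], [1, 2, 0, 1, 0], [0, 0, 2, 0, 1], [0, 1, 0, 1, 0], [0, 0, 1, 0, 2]]
A^3 = [[0, 0, 2, 0, 1], [0, 0, 3, 0, 3], [2, 3, 0, 1, 0], [0, 0, 1, 0, 2], [1, 3, 0, 2, 0]]
A^4 = [[2, 3, 0, 1, 0], [3, 6, 0, 3, 0], [0, 0, 5, 0, 4], [1, 3, 0, 2, 0], [0, 0, 4, 0, 5]]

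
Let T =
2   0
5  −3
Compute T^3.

tr T = −1 and det T = −6, so the characteristic polynomial is λ² − (−1)λ + (−6) with roots −3 and 2.
Eigenvectors give P = [[0, 1], [−1, 1]] with P⁻¹ = [[1, −1], [1, 0]], and T = P·diag(−3, 2)·P⁻¹.
Then T^3 = P·diag(−27, 8)·P⁻¹ = [[0, 8], [27, 8]] · [[1, −1], [1, 0]] = [[8, 0], [35, −27]].

[[8, 0], [35, −27]]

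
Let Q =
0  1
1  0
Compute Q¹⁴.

[[1, 0], [0, 1]]

Q² = I (check: tr Q = 0 and det Q = −1), so Q¹⁴ = I since 14 is even.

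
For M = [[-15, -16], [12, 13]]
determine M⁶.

[[2913, 2912], [-2184, -2183]]

tr M = -2 and det M = -3, so the characteristic polynomial is λ² − (-2)λ + (-3) with roots 1 and -3.
Eigenvectors give P = [[1, 4], [-1, -3]] with P⁻¹ = [[-3, -4], [1, 1]], and M = P·diag(1, -3)·P⁻¹.
Then M⁶ = P·diag(1, 729)·P⁻¹ = [[1, 2916], [-1, -2187]] · [[-3, -4], [1, 1]] = [[2913, 2912], [-2184, -2183]].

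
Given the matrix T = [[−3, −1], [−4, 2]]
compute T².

[[13, 1], [4, 8]]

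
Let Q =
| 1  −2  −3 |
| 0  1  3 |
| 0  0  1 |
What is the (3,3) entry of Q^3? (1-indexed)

Q = I + N where N = [[0, −2, −3], [0, 0, 3], [0, 0, 0]] is strictly upper-triangular, so N^3 = 0.
(I + N)^3 = I + 3·N + 3·N^2 = [[1, −6, −27], [0, 1, 9], [0, 0, 1]].

1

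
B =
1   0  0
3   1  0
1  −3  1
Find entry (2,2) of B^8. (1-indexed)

B = I + N where N = [[0, 0, 0], [3, 0, 0], [1, −3, 0]] is strictly lower-triangular, so N^3 = 0.
(I + N)^8 = I + 8·N + 28·N^2 = [[1, 0, 0], [24, 1, 0], [−244, −24, 1]].

1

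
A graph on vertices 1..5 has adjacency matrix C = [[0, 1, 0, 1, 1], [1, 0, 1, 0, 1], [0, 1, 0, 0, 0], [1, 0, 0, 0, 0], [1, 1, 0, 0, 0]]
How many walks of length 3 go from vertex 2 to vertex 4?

The number of length-3 walks from vertex 2 to vertex 4 is entry (2,4) of C³, where C is the adjacency matrix.
C² = [[3, 1, 1, 0, 1], [1, 3, 0, 1, 1], [1, 0, 1, 0, 1], [0, 1, 0, 1, 1], [1, 1, 1, 1, 2]]
C³ = [[2, 5, 1, 3, 4], [5, 2, 3, 1, 4], [1, 3, 0, 1, 1], [3, 1, 1, 0, 1], [4, 4, 1, 1, 2]]

1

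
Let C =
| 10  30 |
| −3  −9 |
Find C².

C² = C (a projection; rank 1, trace 1), so C² = C.

[[10, 30], [−3, −9]]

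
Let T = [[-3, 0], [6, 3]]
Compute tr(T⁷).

0

tr T = 0 and det T = -9, so the characteristic polynomial is λ² − (0)λ + (-9) with roots 3 and -3.
Eigenvectors give P = [[0, 1], [1, -1]] with P⁻¹ = [[1, 1], [1, 0]], and T = P·diag(3, -3)·P⁻¹.
Then T⁷ = P·diag(2187, -2187)·P⁻¹ = [[0, -2187], [2187, 2187]] · [[1, 1], [1, 0]] = [[-2187, 0], [4374, 2187]].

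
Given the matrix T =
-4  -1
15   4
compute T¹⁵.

[[-4, -1], [15, 4]]

T² = I (check: tr T = 0 and det T = -1), so T¹⁵ = T since 15 is odd.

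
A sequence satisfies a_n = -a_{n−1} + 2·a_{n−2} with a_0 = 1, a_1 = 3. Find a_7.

87

With companion matrix Q = [[-1, 2], [1, 0]], [a_n, a_{n−1}]ᵀ = Q·[a_{n−1}, a_{n−2}]ᵀ, so [a_7, a_6]ᵀ = Q⁶·[a_1, a_0]ᵀ.
Q⁶ = [[43, -42], [-21, 22]], giving [a_7, a_6]ᵀ = [[87], [-41]].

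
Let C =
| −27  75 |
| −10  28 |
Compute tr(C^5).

tr C = 1 and det C = −6, so the characteristic polynomial is λ² − (1)λ + (−6) with roots −2 and 3.
Eigenvectors give P = [[−3, 5], [−1, 2]] with P⁻¹ = [[−2, 5], [−1, 3]], and C = P·diag(−2, 3)·P⁻¹.
Then C^5 = P·diag(−32, 243)·P⁻¹ = [[96, 1215], [32, 486]] · [[−2, 5], [−1, 3]] = [[−1407, 4125], [−550, 1618]].

211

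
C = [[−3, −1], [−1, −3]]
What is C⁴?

C² = [[10, 6], [6, 10]]
C³ = [[−36, −28], [−28, −36]]
C⁴ = [[136, 120], [120, 136]]

[[136, 120], [120, 136]]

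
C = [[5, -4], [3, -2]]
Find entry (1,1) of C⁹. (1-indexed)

2045

tr C = 3 and det C = 2, so the characteristic polynomial is λ² − (3)λ + (2) with roots 2 and 1.
Eigenvectors give P = [[4, 1], [3, 1]] with P⁻¹ = [[1, -1], [-3, 4]], and C = P·diag(2, 1)·P⁻¹.
Then C⁹ = P·diag(512, 1)·P⁻¹ = [[2048, 1], [1536, 1]] · [[1, -1], [-3, 4]] = [[2045, -2044], [1533, -1532]].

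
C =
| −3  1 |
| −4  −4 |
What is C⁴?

C² = [[5, −7], [28, 12]]
C³ = [[13, 33], [−132, −20]]
C⁴ = [[−171, −119], [476, −52]]

[[−171, −119], [476, −52]]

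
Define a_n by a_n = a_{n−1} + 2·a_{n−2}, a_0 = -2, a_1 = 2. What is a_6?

-2

With companion matrix B = [[1, 2], [1, 0]], [a_n, a_{n−1}]ᵀ = B·[a_{n−1}, a_{n−2}]ᵀ, so [a_6, a_5]ᵀ = B⁵·[a_1, a_0]ᵀ.
B⁵ = [[21, 22], [11, 10]], giving [a_6, a_5]ᵀ = [[-2], [2]].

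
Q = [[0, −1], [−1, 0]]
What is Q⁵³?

[[0, −1], [−1, 0]]

Q² = I (check: tr Q = 0 and det Q = −1), so Q⁵³ = Q since 53 is odd.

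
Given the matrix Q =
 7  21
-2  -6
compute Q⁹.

Q² = Q (a projection; rank 1, trace 1), so Q⁹ = Q.

[[7, 21], [-2, -6]]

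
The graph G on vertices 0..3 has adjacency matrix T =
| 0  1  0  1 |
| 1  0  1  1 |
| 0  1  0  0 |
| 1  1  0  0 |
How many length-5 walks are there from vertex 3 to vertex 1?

The number of length-5 walks from vertex 3 to vertex 1 is entry (3,1) of T⁵, where T is the adjacency matrix.
T² = [[2, 1, 1, 1], [1, 3, 0, 1], [1, 0, 1, 1], [1, 1, 1, 2]]
T³ = [[2, 4, 1, 3], [4, 2, 3, 4], [1, 3, 0, 1], [3, 4, 1, 2]]
T⁴ = [[7, 6, 4, 6], [6, 11, 2, 6], [4, 2, 3, 4], [6, 6, 4, 7]]
T⁵ = [[12, 17, 6, 13], [17, 14, 11, 17], [6, 11, 2, 6], [13, 17, 6, 12]]

17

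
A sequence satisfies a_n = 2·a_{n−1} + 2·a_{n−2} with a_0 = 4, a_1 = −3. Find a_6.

With companion matrix T = [[2, 2], [1, 0]], [a_n, a_{n−1}]ᵀ = T·[a_{n−1}, a_{n−2}]ᵀ, so [a_6, a_5]ᵀ = T⁵·[a_1, a_0]ᵀ.
T⁵ = [[120, 88], [44, 32]], giving [a_6, a_5]ᵀ = [[−8], [−4]].

−8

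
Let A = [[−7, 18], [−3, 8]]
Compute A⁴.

tr A = 1 and det A = −2, so the characteristic polynomial is λ² − (1)λ + (−2) with roots 2 and −1.
Eigenvectors give P = [[2, 3], [1, 1]] with P⁻¹ = [[−1, 3], [1, −2]], and A = P·diag(2, −1)·P⁻¹.
Then A⁴ = P·diag(16, 1)·P⁻¹ = [[32, 3], [16, 1]] · [[−1, 3], [1, −2]] = [[−29, 90], [−15, 46]].

[[−29, 90], [−15, 46]]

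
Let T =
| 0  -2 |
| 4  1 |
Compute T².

[[-8, -2], [4, -7]]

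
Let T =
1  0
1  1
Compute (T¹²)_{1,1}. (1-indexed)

1

T = I + N where N = [[0, 0], [1, 0]] is strictly lower-triangular, so N² = 0.
(I + N)¹² = I + 12·N = [[1, 0], [12, 1]].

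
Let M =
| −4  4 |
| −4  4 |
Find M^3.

M^2 = [[0, 0], [0, 0]]
M^3 = [[0, 0], [0, 0]]

[[0, 0], [0, 0]]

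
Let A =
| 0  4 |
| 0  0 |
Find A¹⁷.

A is strictly triangular, hence nilpotent: A² = 0, so A¹⁷ = 0.

[[0, 0], [0, 0]]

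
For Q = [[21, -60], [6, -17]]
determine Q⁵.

tr Q = 4 and det Q = 3, so the characteristic polynomial is λ² − (4)λ + (3) with roots 1 and 3.
Eigenvectors give P = [[3, 10], [1, 3]] with P⁻¹ = [[-3, 10], [1, -3]], and Q = P·diag(1, 3)·P⁻¹.
Then Q⁵ = P·diag(1, 243)·P⁻¹ = [[3, 2430], [1, 729]] · [[-3, 10], [1, -3]] = [[2421, -7260], [726, -2177]].

[[2421, -7260], [726, -2177]]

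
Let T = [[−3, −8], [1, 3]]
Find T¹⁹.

T² = I (check: tr T = 0 and det T = −1), so T¹⁹ = T since 19 is odd.

[[−3, −8], [1, 3]]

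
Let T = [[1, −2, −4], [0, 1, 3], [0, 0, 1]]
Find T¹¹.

[[1, −22, −374], [0, 1, 33], [0, 0, 1]]

T = I + N where N = [[0, −2, −4], [0, 0, 3], [0, 0, 0]] is strictly upper-triangular, so N³ = 0.
(I + N)¹¹ = I + 11·N + 55·N² = [[1, −22, −374], [0, 1, 33], [0, 0, 1]].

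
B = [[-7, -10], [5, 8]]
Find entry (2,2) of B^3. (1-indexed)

tr B = 1 and det B = -6, so the characteristic polynomial is λ² − (1)λ + (-6) with roots -2 and 3.
Eigenvectors give P = [[2, -1], [-1, 1]] with P⁻¹ = [[1, 1], [1, 2]], and B = P·diag(-2, 3)·P⁻¹.
Then B^3 = P·diag(-8, 27)·P⁻¹ = [[-16, -27], [8, 27]] · [[1, 1], [1, 2]] = [[-43, -70], [35, 62]].

62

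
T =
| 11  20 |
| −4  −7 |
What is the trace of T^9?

tr T = 4 and det T = 3, so the characteristic polynomial is λ² − (4)λ + (3) with roots 1 and 3.
Eigenvectors give P = [[−2, 5], [1, −2]] with P⁻¹ = [[2, 5], [1, 2]], and T = P·diag(1, 3)·P⁻¹.
Then T^9 = P·diag(1, 19683)·P⁻¹ = [[−2, 98415], [1, −39366]] · [[2, 5], [1, 2]] = [[98411, 196820], [−39364, −78727]].

19684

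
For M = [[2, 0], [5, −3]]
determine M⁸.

[[256, 0], [−6305, 6561]]

tr M = −1 and det M = −6, so the characteristic polynomial is λ² − (−1)λ + (−6) with roots −3 and 2.
Eigenvectors give P = [[0, 1], [−1, 1]] with P⁻¹ = [[1, −1], [1, 0]], and M = P·diag(−3, 2)·P⁻¹.
Then M⁸ = P·diag(6561, 256)·P⁻¹ = [[0, 256], [−6561, 256]] · [[1, −1], [1, 0]] = [[256, 0], [−6305, 6561]].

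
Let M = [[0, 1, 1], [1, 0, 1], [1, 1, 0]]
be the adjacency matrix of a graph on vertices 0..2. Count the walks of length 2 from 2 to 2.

2

The number of length-2 walks from vertex 2 to vertex 2 is entry (2,2) of M², where M is the adjacency matrix.
M² = [[2, 1, 1], [1, 2, 1], [1, 1, 2]]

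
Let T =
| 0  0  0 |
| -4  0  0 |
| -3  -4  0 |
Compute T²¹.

T is strictly triangular, hence nilpotent: T³ = 0, so T²¹ = 0.

[[0, 0, 0], [0, 0, 0], [0, 0, 0]]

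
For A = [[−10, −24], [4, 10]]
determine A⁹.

[[−2560, −6144], [1024, 2560]]

tr A = 0 and det A = −4, so the characteristic polynomial is λ² − (0)λ + (−4) with roots −2 and 2.
Eigenvectors give P = [[−3, −2], [1, 1]] with P⁻¹ = [[−1, −2], [1, 3]], and A = P·diag(−2, 2)·P⁻¹.
Then A⁹ = P·diag(−512, 512)·P⁻¹ = [[1536, −1024], [−512, 512]] · [[−1, −2], [1, 3]] = [[−2560, −6144], [1024, 2560]].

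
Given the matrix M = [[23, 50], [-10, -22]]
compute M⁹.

tr M = 1 and det M = -6, so the characteristic polynomial is λ² − (1)λ + (-6) with roots -2 and 3.
Eigenvectors give P = [[-2, 5], [1, -2]] with P⁻¹ = [[2, 5], [1, 2]], and M = P·diag(-2, 3)·P⁻¹.
Then M⁹ = P·diag(-512, 19683)·P⁻¹ = [[1024, 98415], [-512, -39366]] · [[2, 5], [1, 2]] = [[100463, 201950], [-40390, -81292]].

[[100463, 201950], [-40390, -81292]]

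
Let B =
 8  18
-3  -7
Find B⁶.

[[190, 378], [-63, -125]]

tr B = 1 and det B = -2, so the characteristic polynomial is λ² − (1)λ + (-2) with roots 2 and -1.
Eigenvectors give P = [[-3, -2], [1, 1]] with P⁻¹ = [[-1, -2], [1, 3]], and B = P·diag(2, -1)·P⁻¹.
Then B⁶ = P·diag(64, 1)·P⁻¹ = [[-192, -2], [64, 1]] · [[-1, -2], [1, 3]] = [[190, 378], [-63, -125]].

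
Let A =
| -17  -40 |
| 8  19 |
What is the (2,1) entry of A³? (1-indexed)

56

tr A = 2 and det A = -3, so the characteristic polynomial is λ² − (2)λ + (-3) with roots -1 and 3.
Eigenvectors give P = [[5, -2], [-2, 1]] with P⁻¹ = [[1, 2], [2, 5]], and A = P·diag(-1, 3)·P⁻¹.
Then A³ = P·diag(-1, 27)·P⁻¹ = [[-5, -54], [2, 27]] · [[1, 2], [2, 5]] = [[-113, -280], [56, 139]].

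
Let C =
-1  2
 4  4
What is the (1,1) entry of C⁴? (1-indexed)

153

C² = [[9, 6], [12, 24]]
C³ = [[15, 42], [84, 120]]
C⁴ = [[153, 198], [396, 648]]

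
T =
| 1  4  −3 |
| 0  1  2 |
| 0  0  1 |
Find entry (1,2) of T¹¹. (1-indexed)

44

T = I + N where N = [[0, 4, −3], [0, 0, 2], [0, 0, 0]] is strictly upper-triangular, so N³ = 0.
(I + N)¹¹ = I + 11·N + 55·N² = [[1, 44, 407], [0, 1, 22], [0, 0, 1]].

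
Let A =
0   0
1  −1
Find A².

[[0, 0], [−1, 1]]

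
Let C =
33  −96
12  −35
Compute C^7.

tr C = −2 and det C = −3, so the characteristic polynomial is λ² − (−2)λ + (−3) with roots −3 and 1.
Eigenvectors give P = [[8, −3], [3, −1]] with P⁻¹ = [[−1, 3], [−3, 8]], and C = P·diag(−3, 1)·P⁻¹.
Then C^7 = P·diag(−2187, 1)·P⁻¹ = [[−17496, −3], [−6561, −1]] · [[−1, 3], [−3, 8]] = [[17505, −52512], [6564, −19691]].

[[17505, −52512], [6564, −19691]]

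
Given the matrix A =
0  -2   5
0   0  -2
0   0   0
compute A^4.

A is strictly triangular, hence nilpotent: A^3 = 0, so A^4 = 0.

[[0, 0, 0], [0, 0, 0], [0, 0, 0]]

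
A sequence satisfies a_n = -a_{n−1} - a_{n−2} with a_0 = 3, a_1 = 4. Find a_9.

With companion matrix C = [[-1, -1], [1, 0]], [a_n, a_{n−1}]ᵀ = C·[a_{n−1}, a_{n−2}]ᵀ, so [a_9, a_8]ᵀ = C⁸·[a_1, a_0]ᵀ.
C⁸ = [[0, 1], [-1, -1]], giving [a_9, a_8]ᵀ = [[3], [-7]].

3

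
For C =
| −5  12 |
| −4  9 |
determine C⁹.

tr C = 4 and det C = 3, so the characteristic polynomial is λ² − (4)λ + (3) with roots 3 and 1.
Eigenvectors give P = [[−3, 2], [−2, 1]] with P⁻¹ = [[1, −2], [2, −3]], and C = P·diag(3, 1)·P⁻¹.
Then C⁹ = P·diag(19683, 1)·P⁻¹ = [[−59049, 2], [−39366, 1]] · [[1, −2], [2, −3]] = [[−59045, 118092], [−39364, 78729]].

[[−59045, 118092], [−39364, 78729]]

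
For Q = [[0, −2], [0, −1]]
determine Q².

[[0, 2], [0, 1]]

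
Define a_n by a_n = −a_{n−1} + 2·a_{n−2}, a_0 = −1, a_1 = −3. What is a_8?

169

With companion matrix C = [[−1, 2], [1, 0]], [a_n, a_{n−1}]ᵀ = C·[a_{n−1}, a_{n−2}]ᵀ, so [a_8, a_7]ᵀ = C⁷·[a_1, a_0]ᵀ.
C⁷ = [[−85, 86], [43, −42]], giving [a_8, a_7]ᵀ = [[169], [−87]].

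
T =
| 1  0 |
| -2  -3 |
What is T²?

[[1, 0], [4, 9]]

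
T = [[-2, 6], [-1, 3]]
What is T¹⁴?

T² = T (a projection; rank 1, trace 1), so T¹⁴ = T.

[[-2, 6], [-1, 3]]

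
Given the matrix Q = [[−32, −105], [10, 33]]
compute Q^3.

tr Q = 1 and det Q = −6, so the characteristic polynomial is λ² − (1)λ + (−6) with roots 3 and −2.
Eigenvectors give P = [[−3, 7], [1, −2]] with P⁻¹ = [[2, 7], [1, 3]], and Q = P·diag(3, −2)·P⁻¹.
Then Q^3 = P·diag(27, −8)·P⁻¹ = [[−81, −56], [27, 16]] · [[2, 7], [1, 3]] = [[−218, −735], [70, 237]].

[[−218, −735], [70, 237]]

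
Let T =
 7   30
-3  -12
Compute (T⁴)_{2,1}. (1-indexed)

tr T = -5 and det T = 6, so the characteristic polynomial is λ² − (-5)λ + (6) with roots -2 and -3.
Eigenvectors give P = [[10, 3], [-3, -1]] with P⁻¹ = [[1, 3], [-3, -10]], and T = P·diag(-2, -3)·P⁻¹.
Then T⁴ = P·diag(16, 81)·P⁻¹ = [[160, 243], [-48, -81]] · [[1, 3], [-3, -10]] = [[-569, -1950], [195, 666]].

195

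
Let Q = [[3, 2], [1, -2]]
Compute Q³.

Q² = [[11, 2], [1, 6]]
Q³ = [[35, 18], [9, -10]]

[[35, 18], [9, -10]]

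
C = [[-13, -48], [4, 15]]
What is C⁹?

[[-59053, -236208], [19684, 78735]]

tr C = 2 and det C = -3, so the characteristic polynomial is λ² − (2)λ + (-3) with roots -1 and 3.
Eigenvectors give P = [[4, -3], [-1, 1]] with P⁻¹ = [[1, 3], [1, 4]], and C = P·diag(-1, 3)·P⁻¹.
Then C⁹ = P·diag(-1, 19683)·P⁻¹ = [[-4, -59049], [1, 19683]] · [[1, 3], [1, 4]] = [[-59053, -236208], [19684, 78735]].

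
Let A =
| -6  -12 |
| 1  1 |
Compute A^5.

[[-876, -2532], [211, 601]]

tr A = -5 and det A = 6, so the characteristic polynomial is λ² − (-5)λ + (6) with roots -2 and -3.
Eigenvectors give P = [[-3, 4], [1, -1]] with P⁻¹ = [[1, 4], [1, 3]], and A = P·diag(-2, -3)·P⁻¹.
Then A^5 = P·diag(-32, -243)·P⁻¹ = [[96, -972], [-32, 243]] · [[1, 4], [1, 3]] = [[-876, -2532], [211, 601]].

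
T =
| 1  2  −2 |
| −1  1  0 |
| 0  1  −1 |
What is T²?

[[−1, 2, 0], [−2, −1, 2], [−1, 0, 1]]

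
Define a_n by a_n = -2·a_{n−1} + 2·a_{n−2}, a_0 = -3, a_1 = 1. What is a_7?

1048

With companion matrix T = [[-2, 2], [1, 0]], [a_n, a_{n−1}]ᵀ = T·[a_{n−1}, a_{n−2}]ᵀ, so [a_7, a_6]ᵀ = T^6·[a_1, a_0]ᵀ.
T^6 = [[328, -240], [-120, 88]], giving [a_7, a_6]ᵀ = [[1048], [-384]].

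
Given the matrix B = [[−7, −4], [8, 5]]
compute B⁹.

tr B = −2 and det B = −3, so the characteristic polynomial is λ² − (−2)λ + (−3) with roots −3 and 1.
Eigenvectors give P = [[−1, −1], [1, 2]] with P⁻¹ = [[−2, −1], [1, 1]], and B = P·diag(−3, 1)·P⁻¹.
Then B⁹ = P·diag(−19683, 1)·P⁻¹ = [[19683, −1], [−19683, 2]] · [[−2, −1], [1, 1]] = [[−39367, −19684], [39368, 19685]].

[[−39367, −19684], [39368, 19685]]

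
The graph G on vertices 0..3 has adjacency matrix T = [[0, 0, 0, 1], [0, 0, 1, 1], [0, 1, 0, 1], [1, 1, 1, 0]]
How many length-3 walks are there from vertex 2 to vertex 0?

1

The number of length-3 walks from vertex 2 to vertex 0 is entry (2,0) of T³, where T is the adjacency matrix.
T² = [[1, 1, 1, 0], [1, 2, 1, 1], [1, 1, 2, 1], [0, 1, 1, 3]]
T³ = [[0, 1, 1, 3], [1, 2, 3, 4], [1, 3, 2, 4], [3, 4, 4, 2]]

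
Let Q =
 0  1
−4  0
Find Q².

[[−4, 0], [0, −4]]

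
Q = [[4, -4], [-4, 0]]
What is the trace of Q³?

Q² = [[32, -16], [-16, 16]]
Q³ = [[192, -128], [-128, 64]]

256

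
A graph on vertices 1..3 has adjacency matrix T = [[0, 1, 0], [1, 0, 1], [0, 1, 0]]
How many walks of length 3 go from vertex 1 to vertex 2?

The number of length-3 walks from vertex 1 to vertex 2 is entry (1,2) of T³, where T is the adjacency matrix.
T² = [[1, 0, 1], [0, 2, 0], [1, 0, 1]]
T³ = [[0, 2, 0], [2, 0, 2], [0, 2, 0]]

2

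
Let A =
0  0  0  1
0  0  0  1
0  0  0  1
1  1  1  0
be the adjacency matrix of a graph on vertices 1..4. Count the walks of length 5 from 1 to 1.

0

The number of length-5 walks from vertex 1 to vertex 1 is entry (1,1) of A⁵, where A is the adjacency matrix.
A² = [[1, 1, 1, 0], [1, 1, 1, 0], [1, 1, 1, 0], [0, 0, 0, 3]]
A³ = [[0, 0, 0, 3], [0, 0, 0, 3], [0, 0, 0, 3], [3, 3, 3, 0]]
A⁴ = [[3, 3, 3, 0], [3, 3, 3, 0], [3, 3, 3, 0], [0, 0, 0, 9]]
A⁵ = [[0, 0, 0, 9], [0, 0, 0, 9], [0, 0, 0, 9], [9, 9, 9, 0]]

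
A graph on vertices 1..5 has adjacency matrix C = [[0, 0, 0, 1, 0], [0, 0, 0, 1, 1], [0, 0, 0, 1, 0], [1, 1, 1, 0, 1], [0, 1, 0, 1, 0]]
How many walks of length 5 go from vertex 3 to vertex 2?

The number of length-5 walks from vertex 3 to vertex 2 is entry (3,2) of C⁵, where C is the adjacency matrix.
C² = [[1, 1, 1, 0, 1], [1, 2, 1, 1, 1], [1, 1, 1, 0, 1], [0, 1, 0, 4, 1], [1, 1, 1, 1, 2]]
C³ = [[0, 1, 0, 4, 1], [1, 2, 1, 5, 3], [0, 1, 0, 4, 1], [4, 5, 4, 2, 5], [1, 3, 1, 5, 2]]
C⁴ = [[4, 5, 4, 2, 5], [5, 8, 5, 7, 7], [4, 5, 4, 2, 5], [2, 7, 2, 18, 7], [5, 7, 5, 7, 8]]
C⁵ = [[2, 7, 2, 18, 7], [7, 14, 7, 25, 15], [2, 7, 2, 18, 7], [18, 25, 18, 18, 25], [7, 15, 7, 25, 14]]

7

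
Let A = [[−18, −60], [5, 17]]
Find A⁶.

[[2724, 7980], [−665, −1931]]

tr A = −1 and det A = −6, so the characteristic polynomial is λ² − (−1)λ + (−6) with roots 2 and −3.
Eigenvectors give P = [[3, 4], [−1, −1]] with P⁻¹ = [[−1, −4], [1, 3]], and A = P·diag(2, −3)·P⁻¹.
Then A⁶ = P·diag(64, 729)·P⁻¹ = [[192, 2916], [−64, −729]] · [[−1, −4], [1, 3]] = [[2724, 7980], [−665, −1931]].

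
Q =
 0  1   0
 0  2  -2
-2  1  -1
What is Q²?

[[0, 2, -2], [4, 2, -2], [2, -1, -1]]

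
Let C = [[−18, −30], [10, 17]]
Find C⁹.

[[−80268, −121170], [40390, 61097]]

tr C = −1 and det C = −6, so the characteristic polynomial is λ² − (−1)λ + (−6) with roots −3 and 2.
Eigenvectors give P = [[−2, −3], [1, 2]] with P⁻¹ = [[−2, −3], [1, 2]], and C = P·diag(−3, 2)·P⁻¹.
Then C⁹ = P·diag(−19683, 512)·P⁻¹ = [[39366, −1536], [−19683, 1024]] · [[−2, −3], [1, 2]] = [[−80268, −121170], [40390, 61097]].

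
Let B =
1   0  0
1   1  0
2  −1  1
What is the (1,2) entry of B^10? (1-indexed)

B = I + N where N = [[0, 0, 0], [1, 0, 0], [2, −1, 0]] is strictly lower-triangular, so N^3 = 0.
(I + N)^10 = I + 10·N + 45·N^2 = [[1, 0, 0], [10, 1, 0], [−25, −10, 1]].

0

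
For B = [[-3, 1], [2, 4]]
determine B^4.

B^2 = [[11, 1], [2, 18]]
B^3 = [[-31, 15], [30, 74]]
B^4 = [[123, 29], [58, 326]]

[[123, 29], [58, 326]]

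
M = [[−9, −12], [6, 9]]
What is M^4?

tr M = 0 and det M = −9, so the characteristic polynomial is λ² − (0)λ + (−9) with roots 3 and −3.
Eigenvectors give P = [[1, −2], [−1, 1]] with P⁻¹ = [[−1, −2], [−1, −1]], and M = P·diag(3, −3)·P⁻¹.
Then M^4 = P·diag(81, 81)·P⁻¹ = [[81, −162], [−81, 81]] · [[−1, −2], [−1, −1]] = [[81, 0], [0, 81]].

[[81, 0], [0, 81]]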